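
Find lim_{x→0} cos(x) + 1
Direct substitution at x = 0 gives 2.

Final answer: 2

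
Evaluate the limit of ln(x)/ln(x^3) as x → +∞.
This is an ∞/∞ indeterminate form as x → +∞.
Write ln(x^3) = 3·ln(x), reducing the quotient to 1/3.
Limit = 1/3.

Final answer: 1/3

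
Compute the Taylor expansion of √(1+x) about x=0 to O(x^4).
x^3/16 - x^2/8 + x/2 + 1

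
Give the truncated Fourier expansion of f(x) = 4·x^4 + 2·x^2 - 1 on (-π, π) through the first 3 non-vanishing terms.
(184 - 32·π^2)·cos(x) + (-10 + 8·π^2)·cos(2·x) - 1 + 2·π^2/3 + 4·π^4/5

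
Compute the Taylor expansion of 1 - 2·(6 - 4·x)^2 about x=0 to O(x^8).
-32·x^2 + 96·x - 71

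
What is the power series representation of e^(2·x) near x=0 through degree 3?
4·x^3/3 + 2·x^2 + 2·x + 1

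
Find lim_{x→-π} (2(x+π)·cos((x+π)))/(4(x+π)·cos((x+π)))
Both numerator and denominator → 0 as x → -π; this is a 0/0 indeterminate form.
Expand each to leading order near x = -π: numerator ~ 2·(x + π), denominator ~ 4·(x + π).
The limit of the ratio is 1/2.

Final answer: 1/2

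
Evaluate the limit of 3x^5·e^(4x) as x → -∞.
This is a 0·∞ indeterminate form at x → -∞.
Rewrite the product as 3x^5 / e^(-4x) (an ∞/∞ form) and apply L'Hôpital, or use the standard hierarchy e^(4|x|) ≫ |x^5| as x → -∞.
The indeterminate product → 0, so the limit = 0.

Final answer: 0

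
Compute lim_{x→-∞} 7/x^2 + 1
Evaluate the dominant behaviour as x → -∞; each term tends to a finite value or vanishes.
Limit = 1.

Final answer: 1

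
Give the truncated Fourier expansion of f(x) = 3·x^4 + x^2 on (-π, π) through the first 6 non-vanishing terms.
(140 - 24·π^2)·cos(x) + (-8 + 6·π^2)·cos(2·x) + (4/3 - 8·π^2/3)·cos(3·x) + (-5/16 + 3·π^2/2)·cos(4·x) + (44/625 - 24·π^2/25)·cos(5·x) + π^2/3 + 3·π^4/5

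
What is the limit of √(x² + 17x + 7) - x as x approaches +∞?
This is an ∞ − ∞ indeterminate form.
Multiply and divide by the conjugate √(x²+17x + 7) + x; the x² terms cancel, leaving (17x + 7)/(√(x²+17x + 7)+x) → 17/2.
Limit = 17/2.

Final answer: 17/2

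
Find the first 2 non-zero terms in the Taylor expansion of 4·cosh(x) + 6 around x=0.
2·x^2 + 10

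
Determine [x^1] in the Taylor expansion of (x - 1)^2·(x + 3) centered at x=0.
Expand to order 1: (x - 1)^2·(x + 3) = 3 - 5·x + O(x^2).
The coefficient of x^1 is -5.

Final answer: -5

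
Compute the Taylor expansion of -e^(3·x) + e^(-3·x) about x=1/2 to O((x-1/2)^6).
(1 - e^(3))·e^(-3/2) + (-3·e^(3) - 3)·e^(-3/2)·(x - 1/2) + (9 - 9·e^(3))·e^(-3/2)·(x - 1/2)^2/2 + (-9·e^(3) - 9)·e^(-3/2)·(x - 1/2)^3/2 + (27 - 27·e^(3))·e^(-3/2)·(x - 1/2)^4/8 + (-81·e^(3) - 81)·e^(-3/2)·(x - 1/2)^5/40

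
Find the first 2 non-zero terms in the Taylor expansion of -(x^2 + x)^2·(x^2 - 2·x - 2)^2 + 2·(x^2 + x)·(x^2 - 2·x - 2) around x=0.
-12·x^2 - 4·x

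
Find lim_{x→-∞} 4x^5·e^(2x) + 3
The product is a 0·∞ indeterminate form at x → -∞.
Rewrite the product as 4x^5 / e^(-2x) (an ∞/∞ form) and apply L'Hôpital, or use the standard hierarchy e^(2|x|) ≫ |x^5| as x → -∞.
The indeterminate product → 0, so the limit = 3.

Final answer: 3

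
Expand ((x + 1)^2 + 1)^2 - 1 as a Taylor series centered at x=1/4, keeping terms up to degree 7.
1425/256 + 205·(x - 1/4)/16 + 91·(x - 1/4)^2/8 + 5·(x - 1/4)^3 + (x - 1/4)^4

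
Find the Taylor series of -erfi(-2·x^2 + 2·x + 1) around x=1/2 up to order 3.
-erfi(3/2) + 4·e^(9/4)·(x - 1/2)^2/√(π)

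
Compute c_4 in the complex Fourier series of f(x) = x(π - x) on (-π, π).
Compute the real Fourier coefficients first: a_4 = -1/4, b_4 = -π/2.
Then c_4 = (a_4 − i·b_4)/2 = -1/8 + i·π/4.

Final answer: -1/8 + i·π/4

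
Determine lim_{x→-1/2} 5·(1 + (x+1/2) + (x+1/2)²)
Direct substitution at x = -1/2 gives 5.

Final answer: 5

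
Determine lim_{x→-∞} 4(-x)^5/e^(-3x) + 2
The quotient is an ∞/∞ indeterminate form as x → -∞.
Compare growth rates of the dominant terms (exponentials ≫ polynomials ≫ logarithms), or apply L'Hôpital's rule; the quotient → 0.
Adding the constant: 0 + 2 = 2. Limit = 2.

Final answer: 2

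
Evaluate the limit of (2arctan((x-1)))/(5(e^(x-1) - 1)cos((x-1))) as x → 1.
Both numerator and denominator → 0 as x → 1; this is a 0/0 indeterminate form.
Expand each to leading order near x = 1: numerator ~ 2·(x - 1), denominator ~ 5·(x - 1).
The limit of the ratio is 2/5.

Final answer: 2/5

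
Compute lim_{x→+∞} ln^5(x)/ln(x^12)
This is an ∞/∞ indeterminate form as x → +∞.
Write ln(x^12) = 12·ln(x), reducing the quotient to ln^4(x)/12 → ∞.
Limit = ∞.

Final answer: ∞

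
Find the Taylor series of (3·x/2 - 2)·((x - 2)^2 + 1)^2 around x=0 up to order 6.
3·x^5/2 - 14·x^4 + 55·x^3 - 112·x^2 + 235·x/2 - 50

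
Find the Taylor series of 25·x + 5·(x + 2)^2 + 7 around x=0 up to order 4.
5·x^2 + 45·x + 27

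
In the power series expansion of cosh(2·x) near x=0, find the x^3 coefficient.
Expand to order 3: cosh(2·x) = 2·x^2 + 1 + O(x^4).
The coefficient of x^3 is 0.

Final answer: 0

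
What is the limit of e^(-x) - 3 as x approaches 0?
Direct substitution at x = 0 gives -2.

Final answer: -2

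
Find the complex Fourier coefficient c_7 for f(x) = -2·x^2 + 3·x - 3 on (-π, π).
Compute the real Fourier coefficients first: a_7 = 8/49, b_7 = 6/7.
Then c_7 = (a_7 − i·b_7)/2 = 4/49 - 3·i/7.

Final answer: 4/49 - 3·i/7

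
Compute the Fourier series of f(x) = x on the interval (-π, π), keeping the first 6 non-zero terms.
2·sin(x) - sin(2·x) + 2·sin(3·x)/3 - sin(4·x)/2 + 2·sin(5·x)/5 - sin(6·x)/3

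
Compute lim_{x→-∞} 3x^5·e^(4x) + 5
The product is a 0·∞ indeterminate form at x → -∞.
Rewrite the product as 3x^5 / e^(-4x) (an ∞/∞ form) and apply L'Hôpital, or use the standard hierarchy e^(4|x|) ≫ |x^5| as x → -∞.
The indeterminate product → 0, so the limit = 5.

Final answer: 5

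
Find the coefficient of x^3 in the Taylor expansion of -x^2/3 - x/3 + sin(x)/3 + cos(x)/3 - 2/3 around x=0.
Expand to order 3: -x^2/3 - x/3 + sin(x)/3 + cos(x)/3 - 2/3 = -x^3/18 - x^2/2 - 1/3 + O(x^4).
The coefficient of x^3 is -1/18.

Final answer: -1/18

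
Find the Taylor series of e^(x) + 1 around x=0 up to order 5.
x^5/120 + x^4/24 + x^3/6 + x^2/2 + x + 2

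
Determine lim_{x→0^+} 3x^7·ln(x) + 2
The product is a 0·∞ indeterminate form at x → 0⁺.
Rewrite the product as 3·ln(x) / x^(-7) and apply L'Hôpital, or use the standard hierarchy x^(-7) ≫ |ln x| as x → 0⁺.
The indeterminate product → 0, so the limit = 2.

Final answer: 2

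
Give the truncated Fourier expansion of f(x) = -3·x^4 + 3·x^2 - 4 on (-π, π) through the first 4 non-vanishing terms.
(-156 + 24·π^2)·cos(x) + (12 - 6·π^2)·cos(2·x) + (-28/9 + 8·π^2/3)·cos(3·x) - 3·π^4/5 - 4 + π^2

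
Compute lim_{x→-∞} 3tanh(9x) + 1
Evaluate the dominant behaviour as x → -∞; each term tends to a finite value or vanishes.
Limit = -2.

Final answer: -2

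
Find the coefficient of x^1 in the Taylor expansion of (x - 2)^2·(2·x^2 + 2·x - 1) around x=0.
Expand to order 1: (x - 2)^2·(2·x^2 + 2·x - 1) = 12·x - 4 + O(x^2).
The coefficient of x^1 is 12.

Final answer: 12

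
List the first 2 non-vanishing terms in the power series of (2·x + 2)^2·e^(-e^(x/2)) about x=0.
6·x·e^(-1) + 4·e^(-1)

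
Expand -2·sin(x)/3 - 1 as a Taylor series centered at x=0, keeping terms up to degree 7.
x^7/7560 - x^5/180 + x^3/9 - 2·x/3 - 1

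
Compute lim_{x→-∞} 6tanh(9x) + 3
Evaluate the dominant behaviour as x → -∞; each term tends to a finite value or vanishes.
Limit = -3.

Final answer: -3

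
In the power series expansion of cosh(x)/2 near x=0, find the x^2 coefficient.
Expand to order 2: cosh(x)/2 = x^2/4 + 1/2 + O(x^3).
The coefficient of x^2 is 1/4.

Final answer: 1/4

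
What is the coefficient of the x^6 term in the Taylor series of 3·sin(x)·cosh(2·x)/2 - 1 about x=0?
Expand to order 6: 3·sin(x)·cosh(2·x)/2 - 1 = 41·x^5/80 + 11·x^3/4 + 3·x/2 - 1 + O(x^7).
The coefficient of x^6 is 0.

Final answer: 0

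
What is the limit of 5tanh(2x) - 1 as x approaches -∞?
Evaluate the dominant behaviour as x → -∞; each term tends to a finite value or vanishes.
Limit = -6.

Final answer: -6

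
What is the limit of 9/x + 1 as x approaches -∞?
Evaluate the dominant behaviour as x → -∞; each term tends to a finite value or vanishes.
Limit = 1.

Final answer: 1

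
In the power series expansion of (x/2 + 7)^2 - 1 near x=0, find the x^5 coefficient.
Expand to order 5: (x/2 + 7)^2 - 1 = x^2/4 + 7·x + 48 + O(x^6).
The coefficient of x^5 is 0.

Final answer: 0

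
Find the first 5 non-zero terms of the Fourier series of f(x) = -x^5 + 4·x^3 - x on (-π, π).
(-290 - 2·π^4 + 48·π^2)·sin(x) + (-9·π^2 + 29/2 + π^4)·sin(2·x) + (-2·π^4/3 - 278/81 + 112·π^2/27)·sin(3·x) + (-21·π^2/8 + 95/64 + π^4/2)·sin(4·x) + (-2·π^4/5 - 538/625 + 48·π^2/25)·sin(5·x)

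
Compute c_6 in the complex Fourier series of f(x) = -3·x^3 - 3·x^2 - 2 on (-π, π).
Compute the real Fourier coefficients first: a_6 = -1/3, b_6 = -1/6 + π^2.
Then c_6 = (a_6 − i·b_6)/2 = -1/6 - i·π^2/2 + i/12.

Final answer: -1/6 - i·π^2/2 + i/12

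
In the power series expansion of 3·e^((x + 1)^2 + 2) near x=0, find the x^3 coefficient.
Expand to order 3: 3·e^((x + 1)^2 + 2) = 10·x^3·e^(3) + 9·x^2·e^(3) + 6·x·e^(3) + 3·e^(3) + O(x^4).
The coefficient of x^3 is 10·e^(3).

Final answer: 10·e^(3)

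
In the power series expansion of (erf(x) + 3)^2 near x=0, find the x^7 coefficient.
Expand to order 7: (erf(x) + 3)^2 = -2·x^7/(7·√(π)) + 56·x^6/(45·π) + 6·x^5/(5·√(π)) - 8·x^4/(3·π) - 4·x^3/√(π) + 4·x^2/π + 12·x/√(π) + 9 + O(x^8).
The coefficient of x^7 is -2/(7·√(π)).

Final answer: -2/(7·√(π))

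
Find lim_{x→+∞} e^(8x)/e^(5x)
This is an ∞/∞ indeterminate form as x → +∞.
Rewrite e^(8x)/e^(5x) = e^((8−5)x) = e^(3x); the exponent coefficient is 3 > 0 so e^(3x) → ∞.
Limit = ∞.

Final answer: ∞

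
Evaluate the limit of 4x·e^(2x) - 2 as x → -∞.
The product is a 0·∞ indeterminate form at x → -∞.
Rewrite the product as 4x / e^(-2x) (an ∞/∞ form) and apply L'Hôpital, or use the standard hierarchy e^(2|x|) ≫ |x| as x → -∞.
The indeterminate product → 0, so the limit = -2.

Final answer: -2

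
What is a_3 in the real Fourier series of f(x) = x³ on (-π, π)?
a_3 = (1/π) ∫_{-π}^{π} f(x)·cos(3x) dx.
Evaluate the integral (use parity and integration by parts as needed): a_3 = 0.

Final answer: 0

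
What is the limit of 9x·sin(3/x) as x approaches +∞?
As x → +∞: let u = 3/x → 0⁺; then 9·x·sin(3/x) = 9·3·sin(u)/u → 9·3·1 = 27.
Limit = 27.

Final answer: 27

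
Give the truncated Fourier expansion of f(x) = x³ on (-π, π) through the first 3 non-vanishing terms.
(-12 + 2·π^2)·sin(x) + (3/2 - π^2)·sin(2·x) + (-4/9 + 2·π^2/3)·sin(3·x)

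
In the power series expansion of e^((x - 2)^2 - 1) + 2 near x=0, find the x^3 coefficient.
Expand to order 3: e^((x - 2)^2 - 1) + 2 = -44·x^3·e^(3)/3 + 9·x^2·e^(3) - 4·x·e^(3) + 2 + e^(3) + O(x^4).
The coefficient of x^3 is -44·e^(3)/3.

Final answer: -44·e^(3)/3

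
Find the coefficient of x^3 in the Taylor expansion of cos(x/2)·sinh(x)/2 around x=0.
Expand to order 3: cos(x/2)·sinh(x)/2 = x^3/48 + x/2 + O(x^4).
The coefficient of x^3 is 1/48.

Final answer: 1/48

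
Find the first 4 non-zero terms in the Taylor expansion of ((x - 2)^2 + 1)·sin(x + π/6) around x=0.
x^3·(√(3)/12 + 1) + x^2·(-2·√(3) - 3/4) + x·(-2 + 5·√(3)/2) + 5/2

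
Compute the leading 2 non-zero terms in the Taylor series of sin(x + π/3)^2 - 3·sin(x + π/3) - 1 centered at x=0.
x·(-3/2 + √(3)/2) - 3·√(3)/2 - 1/4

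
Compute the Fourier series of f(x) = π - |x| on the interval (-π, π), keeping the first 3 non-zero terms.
4·cos(x)/π + 4·cos(3·x)/(9·π) + π/2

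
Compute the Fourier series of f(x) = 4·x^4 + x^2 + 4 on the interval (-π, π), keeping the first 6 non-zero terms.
(188 - 32·π^2)·cos(x) + (-11 + 8·π^2)·cos(2·x) + (52/27 - 32·π^2/9)·cos(3·x) + (-1/2 + 2·π^2)·cos(4·x) + (92/625 - 32·π^2/25)·cos(5·x) + π^2/3 + 4 + 4·π^4/5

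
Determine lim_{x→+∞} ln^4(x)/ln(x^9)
This is an ∞/∞ indeterminate form as x → +∞.
Write ln(x^9) = 9·ln(x), reducing the quotient to ln^3(x)/9 → ∞.
Limit = ∞.

Final answer: ∞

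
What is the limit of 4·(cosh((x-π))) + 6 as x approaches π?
Direct substitution at x = π gives 10.

Final answer: 10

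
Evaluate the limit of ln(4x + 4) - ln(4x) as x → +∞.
This is an ∞ − ∞ indeterminate form.
Combine the logarithms: ln(4x+4) − ln(4x) = ln((4x+4)/(4x)) = ln(1 + 4/(4x)) → ln(1) = 0.
Limit = 0.

Final answer: 0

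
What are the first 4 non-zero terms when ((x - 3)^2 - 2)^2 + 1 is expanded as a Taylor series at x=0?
-12·x^3 + 50·x^2 - 84·x + 50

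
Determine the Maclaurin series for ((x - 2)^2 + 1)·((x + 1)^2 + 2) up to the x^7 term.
x^4 - 2·x^3 - 2·x + 15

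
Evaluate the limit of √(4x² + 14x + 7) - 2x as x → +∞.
As x → +∞: multiply by the conjugate to get (14x+7)/(√(4x²+14x+7)+2x); the denominator ~ 4x, so the limit is 14/4 = 7/2.
Limit = 7/2.

Final answer: 7/2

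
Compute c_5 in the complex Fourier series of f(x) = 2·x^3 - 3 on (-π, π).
Compute the real Fourier coefficients first: a_5 = 0, b_5 = -24/125 + 4·π^2/5.
Then c_5 = (a_5 − i·b_5)/2 = -2·i·π^2/5 + 12·i/125.

Final answer: -2·i·π^2/5 + 12·i/125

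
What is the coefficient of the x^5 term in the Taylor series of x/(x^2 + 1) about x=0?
Expand to order 5: x/(x^2 + 1) = x^5 - x^3 + x + O(x^6).
The coefficient of x^5 is 1.

Final answer: 1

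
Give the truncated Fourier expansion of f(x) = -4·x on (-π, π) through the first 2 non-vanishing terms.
-8·sin(x) + 4·sin(2·x)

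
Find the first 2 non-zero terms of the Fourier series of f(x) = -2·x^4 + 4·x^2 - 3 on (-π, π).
(-112 + 16·π^2)·cos(x) - 2·π^4/5 - 3 + 4·π^2/3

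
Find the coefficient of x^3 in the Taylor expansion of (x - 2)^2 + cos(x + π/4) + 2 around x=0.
Expand to order 3: (x - 2)^2 + cos(x + π/4) + 2 = √(2)·x^3/12 + x^2·(1 - √(2)/4) + x·(-4 - √(2)/2) + √(2)/2 + 6 + O(x^4).
The coefficient of x^3 is √(2)/12.

Final answer: √(2)/12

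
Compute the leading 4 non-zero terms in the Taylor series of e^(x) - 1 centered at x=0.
x^4/24 + x^3/6 + x^2/2 + x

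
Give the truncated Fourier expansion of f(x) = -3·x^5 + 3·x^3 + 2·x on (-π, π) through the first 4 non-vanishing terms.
(-752 - 6·π^4 + 126·π^2)·sin(x) + (-18·π^2 + 25 + 3·π^4)·sin(2·x) + (-2·π^4 - 80/27 + 58·π^2/9)·sin(3·x) + (-27·π^2/8 + 17/64 + 3·π^4/2)·sin(4·x)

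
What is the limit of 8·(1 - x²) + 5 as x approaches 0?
Direct substitution at x = 0 gives 13.

Final answer: 13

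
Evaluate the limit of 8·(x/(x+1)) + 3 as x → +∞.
Evaluate the dominant behaviour as x → +∞; each term tends to a finite value or vanishes.
Limit = 11.

Final answer: 11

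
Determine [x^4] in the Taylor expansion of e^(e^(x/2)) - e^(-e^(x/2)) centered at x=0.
Expand to order 4: e^(e^(x/2)) - e^(-e^(x/2)) = x^4·(-e^(-1)/384 + 5·e/128) + x^3·(-e^(-1)/48 + 5·e/48) + e·x^2/4 + x·(e^(-1)/2 + e/2) - e^(-1) + e + O(x^5).
The coefficient of x^4 is -e^(-1)/384 + 5·e/128.

Final answer: -e^(-1)/384 + 5·e/128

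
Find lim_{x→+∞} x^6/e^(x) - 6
The quotient is an ∞/∞ indeterminate form as x → +∞.
The exponential denominator e^(x) dominates the polynomial numerator (e^x ≫ x^6 as x → ∞), so the quotient → 0.
Adding the constant: 0 - 6 = -6. Limit = -6.

Final answer: -6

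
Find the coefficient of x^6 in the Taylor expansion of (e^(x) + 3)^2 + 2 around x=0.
Expand to order 6: (e^(x) + 3)^2 + 2 = 7·x^6/72 + 19·x^5/60 + 11·x^4/12 + 7·x^3/3 + 5·x^2 + 8·x + 18 + O(x^7).
The coefficient of x^6 is 7/72.

Final answer: 7/72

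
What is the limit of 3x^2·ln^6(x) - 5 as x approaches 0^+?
The product is a 0·∞ indeterminate form at x → 0⁺.
Rewrite the product as 3·ln^6(x) / x^(-2) and apply L'Hôpital, or use the standard hierarchy x^(-2) ≫ |ln x|^6 as x → 0⁺.
The indeterminate product → 0, so the limit = -5.

Final answer: -5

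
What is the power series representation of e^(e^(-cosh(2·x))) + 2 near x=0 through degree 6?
x^6·(-8·e^(-2 + e^(-1))/3 - 4·e^(-3 + e^(-1))/3 - 4·e^(-1 + e^(-1))/45) + x^4·(2·e^(-2 + e^(-1)) + 4·e^(-1 + e^(-1))/3) - 2·x^2·e^(-1 + e^(-1)) + e^(e^(-1)) + 2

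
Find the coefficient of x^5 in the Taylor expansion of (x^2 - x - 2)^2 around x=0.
Expand to order 5: (x^2 - x - 2)^2 = x^4 - 2·x^3 - 3·x^2 + 4·x + 4 + O(x^6).
The coefficient of x^5 is 0.

Final answer: 0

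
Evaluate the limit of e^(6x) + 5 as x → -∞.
Evaluate the dominant behaviour as x → -∞; each term tends to a finite value or vanishes.
Limit = 5.

Final answer: 5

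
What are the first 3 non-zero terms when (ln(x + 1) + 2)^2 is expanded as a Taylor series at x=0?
-x^2 + 4·x + 4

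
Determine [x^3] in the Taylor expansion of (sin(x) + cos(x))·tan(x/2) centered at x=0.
Expand to order 3: (sin(x) + cos(x))·tan(x/2) = -5·x^3/24 + x^2/2 + x/2 + O(x^4).
The coefficient of x^3 is -5/24.

Final answer: -5/24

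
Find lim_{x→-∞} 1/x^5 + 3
Evaluate the dominant behaviour as x → -∞; each term tends to a finite value or vanishes.
Limit = 3.

Final answer: 3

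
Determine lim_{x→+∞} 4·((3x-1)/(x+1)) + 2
Evaluate the dominant behaviour as x → +∞; each term tends to a finite value or vanishes.
Limit = 14.

Final answer: 14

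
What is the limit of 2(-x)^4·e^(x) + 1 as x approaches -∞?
The product is a 0·∞ indeterminate form at x → -∞.
Rewrite the product as 2(-x)^4 / e^(-x) (an ∞/∞ form) and apply L'Hôpital, or use the standard hierarchy e^(|x|) ≫ |(-x)^4| as x → -∞.
The indeterminate product → 0, so the limit = 1.

Final answer: 1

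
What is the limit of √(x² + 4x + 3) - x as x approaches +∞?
As x → +∞: multiply by the conjugate to get (4x+3)/(√(x²+4x+3)+x); the denominator ~ 2x, so the limit is 4/2 = 2.
Limit = 2.

Final answer: 2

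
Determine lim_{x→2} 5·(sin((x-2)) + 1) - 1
Direct substitution at x = 2 gives 4.

Final answer: 4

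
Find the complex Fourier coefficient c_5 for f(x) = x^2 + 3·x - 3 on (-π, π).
Compute the real Fourier coefficients first: a_5 = -4/25, b_5 = 6/5.
Then c_5 = (a_5 − i·b_5)/2 = -2/25 - 3·i/5.

Final answer: -2/25 - 3·i/5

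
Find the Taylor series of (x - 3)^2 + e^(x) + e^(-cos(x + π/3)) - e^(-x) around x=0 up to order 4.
x^4·e^(-1/2)/384 + x^3·(5·√(3)·e^(-1/2)/48 + 1/3) + x^2·(5·e^(-1/2)/8 + 1) + x·(-4 + √(3)·e^(-1/2)/2) + e^(-1/2) + 9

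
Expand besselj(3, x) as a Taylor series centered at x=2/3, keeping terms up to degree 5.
besselj(3, 2/3) + (-besselj(4, 2/3)/2 + besselj(2, 2/3)/2)·(x - 2/3) + (-besselj(3, 2/3)/4 + besselj(5, 2/3)/8 + besselj(1, 2/3)/8)·(x - 2/3)^2 + (-besselj(2, 2/3)/16 - besselj(6, 2/3)/48 + besselj(4, 2/3)/16 + besselj(0, 2/3)/48)·(x - 2/3)^3 + (-5·besselj(1, 2/3)/384 - besselj(5, 2/3)/96 + besselj(7, 2/3)/384 + besselj(3, 2/3)/64)·(x - 2/3)^4 + (-besselj(0, 2/3)/768 - besselj(4, 2/3)/384 - besselj(8, 2/3)/3840 + besselj(6, 2/3)/768 + 11·besselj(2, 2/3)/3840)·(x - 2/3)^5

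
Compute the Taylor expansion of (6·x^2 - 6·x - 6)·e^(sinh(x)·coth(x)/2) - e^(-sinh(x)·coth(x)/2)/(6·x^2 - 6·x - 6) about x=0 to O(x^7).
x^6·(251·e^(1/2)/960 + 67811·e^(-1/2)/34560) + x^5·(-697·e^(-1/2)/576 - 5·e^(1/2)/16) + x^4·(433·e^(-1/2)/576 + 19·e^(1/2)/16) + x^3·(-3·e^(1/2)/2 - 11·e^(-1/2)/24) + x^2·(7·e^(-1/2)/24 + 9·e^(1/2)/2) + x·(-6·e^(1/2) - e^(-1/2)/6) - 6·e^(1/2) + e^(-1/2)/6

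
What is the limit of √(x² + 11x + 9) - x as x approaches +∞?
This is an ∞ − ∞ indeterminate form.
Multiply and divide by the conjugate √(x²+11x + 9) + x; the x² terms cancel, leaving (11x + 9)/(√(x²+11x + 9)+x) → 11/2.
Limit = 11/2.

Final answer: 11/2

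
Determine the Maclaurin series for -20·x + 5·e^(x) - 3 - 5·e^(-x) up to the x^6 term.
x^5/12 + 5·x^3/3 - 10·x - 3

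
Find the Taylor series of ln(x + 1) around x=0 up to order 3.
x^3/3 - x^2/2 + x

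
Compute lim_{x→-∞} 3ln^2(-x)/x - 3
The quotient is an ∞/∞ indeterminate form as x → -∞.
Compare growth rates of the dominant terms (exponentials ≫ polynomials ≫ logarithms), or apply L'Hôpital's rule; the quotient → 0.
Adding the constant: 0 - 3 = -3. Limit = -3.

Final answer: -3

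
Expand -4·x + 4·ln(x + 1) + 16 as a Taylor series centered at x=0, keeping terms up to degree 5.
4·x^5/5 - x^4 + 4·x^3/3 - 2·x^2 + 16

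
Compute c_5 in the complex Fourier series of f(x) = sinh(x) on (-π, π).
Compute the real Fourier coefficients first: a_5 = 0, b_5 = 5·sinh(π)/(13·π).
Then c_5 = (a_5 − i·b_5)/2 = -5·i·sinh(π)/(26·π).

Final answer: -5·i·sinh(π)/(26·π)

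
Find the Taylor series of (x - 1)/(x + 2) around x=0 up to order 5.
3·x^5/64 - 3·x^4/32 + 3·x^3/16 - 3·x^2/8 + 3·x/4 - 1/2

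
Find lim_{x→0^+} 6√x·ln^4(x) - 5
The product is a 0·∞ indeterminate form at x → 0⁺.
Rewrite the product as 6·ln^4(x) / x^(-1/2) and apply L'Hôpital, or use the standard hierarchy x^(-1/2) ≫ |ln x|^4 as x → 0⁺.
The indeterminate product → 0, so the limit = -5.

Final answer: -5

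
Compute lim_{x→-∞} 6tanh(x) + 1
Evaluate the dominant behaviour as x → -∞; each term tends to a finite value or vanishes.
Limit = -5.

Final answer: -5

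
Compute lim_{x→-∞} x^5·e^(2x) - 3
The product is a 0·∞ indeterminate form at x → -∞.
Rewrite the product as x^5 / e^(-2x) (an ∞/∞ form) and apply L'Hôpital, or use the standard hierarchy e^(2|x|) ≫ |x^5| as x → -∞.
The indeterminate product → 0, so the limit = -3.

Final answer: -3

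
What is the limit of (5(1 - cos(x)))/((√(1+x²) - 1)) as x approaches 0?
Both numerator and denominator → 0 as x → 0; this is a 0/0 indeterminate form.
Expand each to leading order near x = 0: numerator ~ 5·x^2/2, denominator ~ x^2/2.
The limit of the ratio is 5.

Final answer: 5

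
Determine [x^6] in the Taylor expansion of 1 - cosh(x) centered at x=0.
Expand to order 6: 1 - cosh(x) = -x^6/720 - x^4/24 - x^2/2 + O(x^7).
The coefficient of x^6 is -1/720.

Final answer: -1/720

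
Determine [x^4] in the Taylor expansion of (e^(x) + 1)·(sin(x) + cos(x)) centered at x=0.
Expand to order 4: (e^(x) + 1)·(sin(x) + cos(x)) = -x^4/8 - x^3/6 + x^2/2 + 3·x + 2 + O(x^5).
The coefficient of x^4 is -1/8.

Final answer: -1/8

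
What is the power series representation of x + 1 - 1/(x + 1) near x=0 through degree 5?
x^5 - x^4 + x^3 - x^2 + 2·x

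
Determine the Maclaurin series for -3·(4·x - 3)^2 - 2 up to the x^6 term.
-48·x^2 + 72·x - 29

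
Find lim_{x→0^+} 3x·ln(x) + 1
The product is a 0·∞ indeterminate form at x → 0⁺.
Rewrite the product as 3·ln(x) / x^(-1) and apply L'Hôpital, or use the standard hierarchy x^(-1) ≫ |ln x| as x → 0⁺.
The indeterminate product → 0, so the limit = 1.

Final answer: 1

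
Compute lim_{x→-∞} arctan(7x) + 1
Evaluate the dominant behaviour as x → -∞; each term tends to a finite value or vanishes.
Limit = 1 - π/2.

Final answer: 1 - π/2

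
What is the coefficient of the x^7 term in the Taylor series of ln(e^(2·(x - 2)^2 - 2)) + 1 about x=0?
Expand to order 7: ln(e^(2·(x - 2)^2 - 2)) + 1 = 2·x^2 - 8·x + 7 + O(x^8).
The coefficient of x^7 is 0.

Final answer: 0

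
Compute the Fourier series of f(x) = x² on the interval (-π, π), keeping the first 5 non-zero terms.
-4·cos(x) + cos(2·x) - 4·cos(3·x)/9 + cos(4·x)/4 + π^2/3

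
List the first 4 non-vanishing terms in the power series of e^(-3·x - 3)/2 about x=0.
-9·x^3·e^(-3)/4 + 9·x^2·e^(-3)/4 - 3·x·e^(-3)/2 + e^(-3)/2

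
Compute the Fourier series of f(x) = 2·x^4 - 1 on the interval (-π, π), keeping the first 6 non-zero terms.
(96 - 16·π^2)·cos(x) + (-6 + 4·π^2)·cos(2·x) + (32/27 - 16·π^2/9)·cos(3·x) + (-3/8 + π^2)·cos(4·x) + (96/625 - 16·π^2/25)·cos(5·x) - 1 + 2·π^4/5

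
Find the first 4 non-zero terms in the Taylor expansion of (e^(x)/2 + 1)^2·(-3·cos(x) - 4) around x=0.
-5·x^3/4 - 29·x^2/8 - 21·x/2 - 63/4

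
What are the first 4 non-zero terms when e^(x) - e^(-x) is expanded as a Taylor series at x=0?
x^7/2520 + x^5/60 + x^3/3 + 2·x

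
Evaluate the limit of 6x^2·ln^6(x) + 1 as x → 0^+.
The product is a 0·∞ indeterminate form at x → 0⁺.
Rewrite the product as 6·ln^6(x) / x^(-2) and apply L'Hôpital, or use the standard hierarchy x^(-2) ≫ |ln x|^6 as x → 0⁺.
The indeterminate product → 0, so the limit = 1.

Final answer: 1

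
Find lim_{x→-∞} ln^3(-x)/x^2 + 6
The quotient is an ∞/∞ indeterminate form as x → -∞.
Compare growth rates of the dominant terms (exponentials ≫ polynomials ≫ logarithms), or apply L'Hôpital's rule; the quotient → 0.
Adding the constant: 0 + 6 = 6. Limit = 6.

Final answer: 6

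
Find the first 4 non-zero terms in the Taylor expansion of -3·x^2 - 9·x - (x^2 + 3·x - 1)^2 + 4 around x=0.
-6·x^3 - 10·x^2 - 3·x + 3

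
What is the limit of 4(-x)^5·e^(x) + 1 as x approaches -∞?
The product is a 0·∞ indeterminate form at x → -∞.
Rewrite the product as 4(-x)^5 / e^(-x) (an ∞/∞ form) and apply L'Hôpital, or use the standard hierarchy e^(|x|) ≫ |(-x)^5| as x → -∞.
The indeterminate product → 0, so the limit = 1.

Final answer: 1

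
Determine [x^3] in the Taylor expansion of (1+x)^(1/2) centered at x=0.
Expand to order 3: (1+x)^(1/2) = x^3/16 - x^2/8 + x/2 + 1 + O(x^4).
The coefficient of x^3 is 1/16.

Final answer: 1/16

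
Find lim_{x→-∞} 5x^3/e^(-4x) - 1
The quotient is an ∞/∞ indeterminate form as x → -∞.
Compare growth rates of the dominant terms (exponentials ≫ polynomials ≫ logarithms), or apply L'Hôpital's rule; the quotient → 0.
Adding the constant: 0 - 1 = -1. Limit = -1.

Final answer: -1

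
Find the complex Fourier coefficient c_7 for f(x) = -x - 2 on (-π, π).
Compute the real Fourier coefficients first: a_7 = 0, b_7 = -2/7.
Then c_7 = (a_7 − i·b_7)/2 = i/7.

Final answer: i/7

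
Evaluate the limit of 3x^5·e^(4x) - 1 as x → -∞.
The product is a 0·∞ indeterminate form at x → -∞.
Rewrite the product as 3x^5 / e^(-4x) (an ∞/∞ form) and apply L'Hôpital, or use the standard hierarchy e^(4|x|) ≫ |x^5| as x → -∞.
The indeterminate product → 0, so the limit = -1.

Final answer: -1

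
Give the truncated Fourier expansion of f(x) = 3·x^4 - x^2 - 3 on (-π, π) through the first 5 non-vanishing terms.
(148 - 24·π^2)·cos(x) + (-10 + 6·π^2)·cos(2·x) + (20/9 - 8·π^2/3)·cos(3·x) + (-13/16 + 3·π^2/2)·cos(4·x) - π^2/3 - 3 + 3·π^4/5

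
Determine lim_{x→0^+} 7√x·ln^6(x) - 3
The product is a 0·∞ indeterminate form at x → 0⁺.
Rewrite the product as 7·ln^6(x) / x^(-1/2) and apply L'Hôpital, or use the standard hierarchy x^(-1/2) ≫ |ln x|^6 as x → 0⁺.
The indeterminate product → 0, so the limit = -3.

Final answer: -3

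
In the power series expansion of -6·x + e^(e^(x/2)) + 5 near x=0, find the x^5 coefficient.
Expand to order 5: -6·x + e^(e^(x/2)) + 5 = 13·e·x^5/960 + 5·e·x^4/128 + 5·e·x^3/48 + e·x^2/4 + x·(-6 + e/2) + e + 5 + O(x^6).
The coefficient of x^5 is 13·e/960.

Final answer: 13·e/960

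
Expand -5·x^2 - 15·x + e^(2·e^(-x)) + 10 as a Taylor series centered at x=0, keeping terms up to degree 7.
-2369·x^7·e^(2)/840 + 27·x^6·e^(2)/8 - 227·x^5·e^(2)/60 + 47·x^4·e^(2)/12 - 11·x^3·e^(2)/3 + x^2·(-5 + 3·e^(2)) + x·(-15 - 2·e^(2)) + e^(2) + 10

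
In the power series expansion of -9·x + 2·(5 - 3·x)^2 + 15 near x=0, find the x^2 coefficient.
Expand to order 2: -9·x + 2·(5 - 3·x)^2 + 15 = 18·x^2 - 69·x + 65 + O(x^3).
The coefficient of x^2 is 18.

Final answer: 18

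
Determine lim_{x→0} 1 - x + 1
Direct substitution at x = 0 gives 2.

Final answer: 2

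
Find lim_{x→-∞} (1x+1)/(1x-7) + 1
Evaluate the dominant behaviour as x → -∞; each term tends to a finite value or vanishes.
Limit = 2.

Final answer: 2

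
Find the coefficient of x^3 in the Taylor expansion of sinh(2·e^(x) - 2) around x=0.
Expand to order 3: sinh(2·e^(x) - 2) = 5·x^3/3 + x^2 + 2·x + O(x^4).
The coefficient of x^3 is 5/3.

Final answer: 5/3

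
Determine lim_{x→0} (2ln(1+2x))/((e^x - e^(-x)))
Both numerator and denominator → 0 as x → 0; this is a 0/0 indeterminate form.
Expand each to leading order near x = 0: numerator ~ 4·x, denominator ~ 2·x.
The limit of the ratio is 2.

Final answer: 2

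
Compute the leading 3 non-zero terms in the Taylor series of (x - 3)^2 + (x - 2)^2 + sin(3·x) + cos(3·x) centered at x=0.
-5·x^2/2 - 7·x + 14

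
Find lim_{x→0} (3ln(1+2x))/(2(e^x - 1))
Both numerator and denominator → 0 as x → 0; this is a 0/0 indeterminate form.
Expand each to leading order near x = 0: numerator ~ 6·x, denominator ~ 2·x.
The limit of the ratio is 3.

Final answer: 3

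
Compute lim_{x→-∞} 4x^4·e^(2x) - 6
The product is a 0·∞ indeterminate form at x → -∞.
Rewrite the product as 4x^4 / e^(-2x) (an ∞/∞ form) and apply L'Hôpital, or use the standard hierarchy e^(2|x|) ≫ |x^4| as x → -∞.
The indeterminate product → 0, so the limit = -6.

Final answer: -6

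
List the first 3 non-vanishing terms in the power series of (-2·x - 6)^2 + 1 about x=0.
4·x^2 + 24·x + 37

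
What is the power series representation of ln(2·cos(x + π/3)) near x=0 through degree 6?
-364·x^6/45 - 44·√(3)·x^5/15 - 10·x^4/3 - 4·√(3)·x^3/3 - 2·x^2 - √(3)·x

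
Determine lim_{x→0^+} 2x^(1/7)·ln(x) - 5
The product is a 0·∞ indeterminate form at x → 0⁺.
Rewrite the product as 2·ln(x) / x^(-1/7) and apply L'Hôpital, or use the standard hierarchy x^(-1/7) ≫ |ln x| as x → 0⁺.
The indeterminate product → 0, so the limit = -5.

Final answer: -5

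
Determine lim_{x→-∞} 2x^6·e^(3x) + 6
The product is a 0·∞ indeterminate form at x → -∞.
Rewrite the product as 2x^6 / e^(-3x) (an ∞/∞ form) and apply L'Hôpital, or use the standard hierarchy e^(3|x|) ≫ |x^6| as x → -∞.
The indeterminate product → 0, so the limit = 6.

Final answer: 6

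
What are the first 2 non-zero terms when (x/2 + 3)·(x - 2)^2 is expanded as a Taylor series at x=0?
12 - 10·x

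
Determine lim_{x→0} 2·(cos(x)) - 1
Direct substitution at x = 0 gives 1.

Final answer: 1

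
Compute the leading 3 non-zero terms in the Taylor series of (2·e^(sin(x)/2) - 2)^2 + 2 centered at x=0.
x^3/2 + x^2 + 2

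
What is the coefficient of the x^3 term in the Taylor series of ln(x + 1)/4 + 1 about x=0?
Expand to order 3: ln(x + 1)/4 + 1 = x^3/12 - x^2/8 + x/4 + 1 + O(x^4).
The coefficient of x^3 is 1/12.

Final answer: 1/12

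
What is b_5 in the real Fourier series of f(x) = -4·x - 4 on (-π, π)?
b_5 = (1/π) ∫_{-π}^{π} f(x)·sin(5x) dx.
Evaluate the integral (use parity and integration by parts as needed): b_5 = -8/5.

Final answer: -8/5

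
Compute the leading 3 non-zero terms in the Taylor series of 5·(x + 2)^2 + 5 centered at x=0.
5·x^2 + 20·x + 25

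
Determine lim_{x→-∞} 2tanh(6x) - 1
Evaluate the dominant behaviour as x → -∞; each term tends to a finite value or vanishes.
Limit = -3.

Final answer: -3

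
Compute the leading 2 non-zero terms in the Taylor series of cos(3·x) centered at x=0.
1 - 9·x^2/2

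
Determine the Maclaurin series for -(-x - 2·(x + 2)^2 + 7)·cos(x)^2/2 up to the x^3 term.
-9·x^3/2 + x^2/2 + 9·x/2 + 1/2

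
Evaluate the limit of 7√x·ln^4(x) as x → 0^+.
This is a 0·∞ indeterminate form at x → 0⁺.
Rewrite the product as 7·ln^4(x) / x^(-1/2) and apply L'Hôpital, or use the standard hierarchy x^(-1/2) ≫ |ln x|^4 as x → 0⁺.
The indeterminate product → 0, so the limit = 0.

Final answer: 0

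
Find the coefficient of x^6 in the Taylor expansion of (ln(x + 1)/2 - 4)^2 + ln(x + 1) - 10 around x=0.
Expand to order 6: (ln(x + 1)/2 - 4)^2 + ln(x + 1) - 10 = 497·x^6/720 - 97·x^5/120 + 47·x^4/48 - 5·x^3/4 + 7·x^2/4 - 3·x + 6 + O(x^7).
The coefficient of x^6 is 497/720.

Final answer: 497/720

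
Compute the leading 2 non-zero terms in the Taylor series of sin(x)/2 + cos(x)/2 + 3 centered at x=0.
x/2 + 7/2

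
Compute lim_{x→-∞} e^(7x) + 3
Evaluate the dominant behaviour as x → -∞; each term tends to a finite value or vanishes.
Limit = 3.

Final answer: 3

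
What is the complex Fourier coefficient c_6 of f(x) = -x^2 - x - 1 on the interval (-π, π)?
Compute the real Fourier coefficients first: a_6 = -1/9, b_6 = 1/3.
Then c_6 = (a_6 − i·b_6)/2 = -1/18 - i/6.

Final answer: -1/18 - i/6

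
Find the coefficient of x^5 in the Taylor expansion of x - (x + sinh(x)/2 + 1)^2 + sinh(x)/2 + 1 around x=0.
Expand to order 5: x - (x + sinh(x)/2 + 1)^2 + sinh(x)/2 + 1 = -x^5/240 - x^4/4 - x^3/12 - 9·x^2/4 - 3·x/2 + O(x^6).
The coefficient of x^5 is -1/240.

Final answer: -1/240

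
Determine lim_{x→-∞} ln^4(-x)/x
This is an ∞/∞ indeterminate form as x → -∞.
Compare growth rates of the dominant terms (exponentials ≫ polynomials ≫ logarithms), or apply L'Hôpital's rule; the quotient → 0.
Limit = 0.

Final answer: 0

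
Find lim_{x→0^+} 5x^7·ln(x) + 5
The product is a 0·∞ indeterminate form at x → 0⁺.
Rewrite the product as 5·ln(x) / x^(-7) and apply L'Hôpital, or use the standard hierarchy x^(-7) ≫ |ln x| as x → 0⁺.
The indeterminate product → 0, so the limit = 5.

Final answer: 5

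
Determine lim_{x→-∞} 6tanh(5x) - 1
Evaluate the dominant behaviour as x → -∞; each term tends to a finite value or vanishes.
Limit = -7.

Final answer: -7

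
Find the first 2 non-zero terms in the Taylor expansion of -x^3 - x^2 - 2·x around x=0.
-x^2 - 2·x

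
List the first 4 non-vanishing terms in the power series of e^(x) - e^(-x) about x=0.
x^7/2520 + x^5/60 + x^3/3 + 2·x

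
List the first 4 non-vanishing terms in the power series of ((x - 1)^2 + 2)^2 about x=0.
-4·x^3 + 10·x^2 - 12·x + 9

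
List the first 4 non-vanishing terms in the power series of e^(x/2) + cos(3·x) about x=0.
x^3/48 - 35·x^2/8 + x/2 + 2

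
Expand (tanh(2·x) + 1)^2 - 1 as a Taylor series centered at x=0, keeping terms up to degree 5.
128·x^5/15 - 32·x^4/3 - 16·x^3/3 + 4·x^2 + 4·x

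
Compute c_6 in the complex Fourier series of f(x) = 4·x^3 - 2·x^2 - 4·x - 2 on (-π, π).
Compute the real Fourier coefficients first: a_6 = -2/9, b_6 = 14/9 - 4·π^2/3.
Then c_6 = (a_6 − i·b_6)/2 = -1/9 - 7·i/9 + 2·i·π^2/3.

Final answer: -1/9 - 7·i/9 + 2·i·π^2/3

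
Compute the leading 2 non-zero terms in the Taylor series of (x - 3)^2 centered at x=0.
9 - 6·x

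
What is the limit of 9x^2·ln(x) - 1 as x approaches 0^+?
The product is a 0·∞ indeterminate form at x → 0⁺.
Rewrite the product as 9·ln(x) / x^(-2) and apply L'Hôpital, or use the standard hierarchy x^(-2) ≫ |ln x| as x → 0⁺.
The indeterminate product → 0, so the limit = -1.

Final answer: -1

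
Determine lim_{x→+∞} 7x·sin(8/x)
As x → +∞: let u = 8/x → 0⁺; then 7·x·sin(8/x) = 7·8·sin(u)/u → 7·8·1 = 56.
Limit = 56.

Final answer: 56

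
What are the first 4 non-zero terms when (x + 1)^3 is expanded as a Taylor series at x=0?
x^3 + 3·x^2 + 3·x + 1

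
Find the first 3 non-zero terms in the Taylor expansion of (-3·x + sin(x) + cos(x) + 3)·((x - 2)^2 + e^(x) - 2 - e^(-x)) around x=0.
7·x^2 - 12·x + 8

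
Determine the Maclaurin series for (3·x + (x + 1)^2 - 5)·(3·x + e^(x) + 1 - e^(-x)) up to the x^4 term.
5·x^4/3 + 11·x^3/3 + 26·x^2 - 15·x - 4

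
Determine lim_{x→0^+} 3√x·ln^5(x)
This is a 0·∞ indeterminate form at x → 0⁺.
Rewrite the product as 3·ln^5(x) / x^(-1/2) and apply L'Hôpital, or use the standard hierarchy x^(-1/2) ≫ |ln x|^5 as x → 0⁺.
The indeterminate product → 0, so the limit = 0.

Final answer: 0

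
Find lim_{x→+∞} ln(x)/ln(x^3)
This is an ∞/∞ indeterminate form as x → +∞.
Write ln(x^3) = 3·ln(x), reducing the quotient to 1/3.
Limit = 1/3.

Final answer: 1/3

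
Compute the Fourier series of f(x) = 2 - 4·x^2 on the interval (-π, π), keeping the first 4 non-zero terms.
16·cos(x) - 4·cos(2·x) + 16·cos(3·x)/9 - 4·π^2/3 + 2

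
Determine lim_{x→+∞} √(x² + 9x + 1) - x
This is an ∞ − ∞ indeterminate form.
Multiply and divide by the conjugate √(x²+9x + 1) + x; the x² terms cancel, leaving (9x + 1)/(√(x²+9x + 1)+x) → 9/2.
Limit = 9/2.

Final answer: 9/2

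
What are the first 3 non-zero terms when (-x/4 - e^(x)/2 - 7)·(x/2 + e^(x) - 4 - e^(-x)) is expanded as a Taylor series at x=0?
-7·x^2/8 - 63·x/4 + 30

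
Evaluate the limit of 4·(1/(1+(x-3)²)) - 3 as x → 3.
Direct substitution at x = 3 gives 1.

Final answer: 1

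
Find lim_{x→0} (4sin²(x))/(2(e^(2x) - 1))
Both numerator and denominator → 0 as x → 0; this is a 0/0 indeterminate form.
Expand each to leading order near x = 0: numerator ~ 4·x^2, denominator ~ 4·x.
The limit of the ratio is 0.

Final answer: 0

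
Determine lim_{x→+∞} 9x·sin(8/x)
As x → +∞: let u = 8/x → 0⁺; then 9·x·sin(8/x) = 9·8·sin(u)/u → 9·8·1 = 72.
Limit = 72.

Final answer: 72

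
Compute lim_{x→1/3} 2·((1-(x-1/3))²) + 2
Direct substitution at x = 1/3 gives 4.

Final answer: 4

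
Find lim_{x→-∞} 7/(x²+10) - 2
Evaluate the dominant behaviour as x → -∞; each term tends to a finite value or vanishes.
Limit = -2.

Final answer: -2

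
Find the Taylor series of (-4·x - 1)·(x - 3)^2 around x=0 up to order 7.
-4·x^3 + 23·x^2 - 30·x - 9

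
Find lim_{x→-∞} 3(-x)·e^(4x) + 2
The product is a 0·∞ indeterminate form at x → -∞.
Rewrite the product as 3(-x) / e^(-4x) (an ∞/∞ form) and apply L'Hôpital, or use the standard hierarchy e^(4|x|) ≫ |(-x)| as x → -∞.
The indeterminate product → 0, so the limit = 2.

Final answer: 2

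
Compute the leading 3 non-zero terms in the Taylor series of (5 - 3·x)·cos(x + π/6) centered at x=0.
x^2·(3/2 - 5·√(3)/4) + x·(-3·√(3)/2 - 5/2) + 5·√(3)/2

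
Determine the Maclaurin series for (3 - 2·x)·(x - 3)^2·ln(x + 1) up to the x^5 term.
102·x^5/5 - 113·x^4/4 + 42·x^3 - 99·x^2/2 + 27·x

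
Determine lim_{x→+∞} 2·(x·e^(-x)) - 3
Evaluate the dominant behaviour as x → +∞; each term tends to a finite value or vanishes.
Limit = -3.

Final answer: -3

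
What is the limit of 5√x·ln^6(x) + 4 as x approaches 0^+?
The product is a 0·∞ indeterminate form at x → 0⁺.
Rewrite the product as 5·ln^6(x) / x^(-1/2) and apply L'Hôpital, or use the standard hierarchy x^(-1/2) ≫ |ln x|^6 as x → 0⁺.
The indeterminate product → 0, so the limit = 4.

Final answer: 4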